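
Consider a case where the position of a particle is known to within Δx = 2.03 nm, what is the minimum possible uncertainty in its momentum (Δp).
2.597 × 10^-26 kg·m/s

Using the Heisenberg uncertainty principle:
ΔxΔp ≥ ℏ/2

The minimum uncertainty in momentum is:
Δp_min = ℏ/(2Δx)
Δp_min = (1.055e-34 J·s) / (2 × 2.030e-09 m)
Δp_min = 2.597e-26 kg·m/s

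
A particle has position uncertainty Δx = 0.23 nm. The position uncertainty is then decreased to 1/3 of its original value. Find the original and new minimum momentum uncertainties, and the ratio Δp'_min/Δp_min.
Original Δp_min = 2.293 × 10^-25 kg·m/s; new Δp'_min = 6.878 × 10^-25 kg·m/s; ratio Δp'_min/Δp_min = 3.

From the uncertainty principle ΔxΔp ≥ ℏ/2, the minimum momentum uncertainty is Δp_min = ℏ/(2Δx).

Original (Δx = 0.23 nm = 2.300e-10 m):
Δp_min = (1.055e-34 J·s)/(2 × 2.300e-10 m) = 2.293e-25 kg·m/s

When Δx → (1/3)Δx:
Δp'_min = ℏ/(2 × (1/3)Δx) = 3 × ℏ/(2Δx) = 3 × Δp_min
Δp'_min = 3 × 2.293e-25 kg·m/s = 6.878e-25 kg·m/s

Since Δp_min ∝ 1/Δx, when Δx is decreased to 1/3 of its original value, Δp_min increases to 3 times its original value.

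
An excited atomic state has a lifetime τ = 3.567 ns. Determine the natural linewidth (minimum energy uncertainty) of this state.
92.264 neV

Using the energy-time uncertainty principle:
ΔEΔt ≥ ℏ/2

The lifetime τ represents the time uncertainty Δt.
The natural linewidth (minimum energy uncertainty) is:

ΔE = ℏ/(2τ)
ΔE = (1.055e-34 J·s) / (2 × 3.567e-09 s)
ΔE = 1.478e-26 J = 92.264 neV

This natural linewidth limits the precision of spectroscopic measurements.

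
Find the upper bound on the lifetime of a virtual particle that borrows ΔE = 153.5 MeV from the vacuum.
2.144 ys

Using the energy-time uncertainty principle:
ΔEΔt ≥ ℏ/2

For a virtual particle borrowing energy ΔE, the maximum lifetime is:
Δt_max = ℏ/(2ΔE)

Converting energy:
ΔE = 153.5 MeV = 2.459e-11 J

Δt_max = (1.055e-34 J·s) / (2 × 2.459e-11 J)
Δt_max = 2.144e-24 s = 2.144 ys

Virtual particles with higher borrowed energy exist for shorter times.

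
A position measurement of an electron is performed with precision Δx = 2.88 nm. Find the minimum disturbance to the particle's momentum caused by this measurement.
1.831 × 10^-26 kg·m/s

The uncertainty principle implies that measuring position disturbs momentum:
ΔxΔp ≥ ℏ/2

When we measure position with precision Δx, we necessarily introduce a momentum uncertainty:
Δp ≥ ℏ/(2Δx)
Δp_min = (1.055e-34 J·s) / (2 × 2.880e-09 m)
Δp_min = 1.831e-26 kg·m/s

The more precisely we measure position, the greater the momentum disturbance.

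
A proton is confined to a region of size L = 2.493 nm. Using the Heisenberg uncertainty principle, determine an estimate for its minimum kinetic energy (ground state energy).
834.660 neV

Using the uncertainty principle to estimate ground state energy:

1. The position uncertainty is approximately the confinement size:
   Δx ≈ L = 2.493e-09 m

2. From ΔxΔp ≥ ℏ/2, the minimum momentum uncertainty is:
   Δp ≈ ℏ/(2L) = 2.115e-26 kg·m/s

3. The kinetic energy is approximately:
   KE ≈ (Δp)²/(2m) = (2.115e-26)²/(2 × 1.673e-27 kg)
   KE ≈ 1.337e-25 J = 834.660 neV

This is an order-of-magnitude estimate of the ground state energy.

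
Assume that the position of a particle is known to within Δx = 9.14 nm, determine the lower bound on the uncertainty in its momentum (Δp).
5.769 × 10^-27 kg·m/s

Using the Heisenberg uncertainty principle:
ΔxΔp ≥ ℏ/2

The minimum uncertainty in momentum is:
Δp_min = ℏ/(2Δx)
Δp_min = (1.055e-34 J·s) / (2 × 9.140e-09 m)
Δp_min = 5.769e-27 kg·m/s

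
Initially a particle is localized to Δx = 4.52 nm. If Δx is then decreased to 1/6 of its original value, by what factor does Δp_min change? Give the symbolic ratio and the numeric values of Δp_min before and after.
Original Δp_min = 1.167 × 10^-26 kg·m/s; new Δp'_min = 6.999 × 10^-26 kg·m/s; ratio Δp'_min/Δp_min = 6.

From the uncertainty principle ΔxΔp ≥ ℏ/2, the minimum momentum uncertainty is Δp_min = ℏ/(2Δx).

Original (Δx = 4.52 nm = 4.520e-09 m):
Δp_min = (1.055e-34 J·s)/(2 × 4.520e-09 m) = 1.167e-26 kg·m/s

When Δx → (1/6)Δx:
Δp'_min = ℏ/(2 × (1/6)Δx) = 6 × ℏ/(2Δx) = 6 × Δp_min
Δp'_min = 6 × 1.167e-26 kg·m/s = 6.999e-26 kg·m/s

Since Δp_min ∝ 1/Δx, when Δx is decreased to 1/6 of its original value, Δp_min increases to 6 times its original value.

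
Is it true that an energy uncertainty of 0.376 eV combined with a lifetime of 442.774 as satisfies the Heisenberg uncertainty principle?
No, it violates the uncertainty relation.

Calculate the product ΔEΔt:
ΔE = 0.376 eV = 6.024e-20 J
ΔEΔt = (6.024e-20 J) × (4.428e-16 s)
ΔEΔt = 2.667e-35 J·s

Compare to the minimum allowed value ℏ/2:
ℏ/2 = 5.273e-35 J·s

Since ΔEΔt = 2.667e-35 J·s < 5.273e-35 J·s = ℏ/2,
this violates the uncertainty relation.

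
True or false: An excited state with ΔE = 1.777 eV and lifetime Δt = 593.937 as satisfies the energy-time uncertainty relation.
Yes, it satisfies the uncertainty relation.

Calculate the product ΔEΔt:
ΔE = 1.777 eV = 2.847e-19 J
ΔEΔt = (2.847e-19 J) × (5.939e-16 s)
ΔEΔt = 1.691e-34 J·s

Compare to the minimum allowed value ℏ/2:
ℏ/2 = 5.273e-35 J·s

Since ΔEΔt = 1.691e-34 J·s ≥ 5.273e-35 J·s = ℏ/2,
this satisfies the uncertainty relation.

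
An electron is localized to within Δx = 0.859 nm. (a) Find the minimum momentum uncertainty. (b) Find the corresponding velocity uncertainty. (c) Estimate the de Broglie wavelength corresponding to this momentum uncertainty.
(a) Δp_min = 6.138 × 10^-26 kg·m/s
(b) Δv_min = 67.385 km/s
(c) λ_dB = 10.795 nm

Step-by-step:

(a) From the uncertainty principle:
Δp_min = ℏ/(2Δx) = (1.055e-34 J·s)/(2 × 8.590e-10 m) = 6.138e-26 kg·m/s

(b) The velocity uncertainty:
Δv = Δp/m = (6.138e-26 kg·m/s)/(9.109e-31 kg) = 6.739e+04 m/s = 67.385 km/s

(c) The de Broglie wavelength for this momentum:
λ = h/p = (6.626e-34 J·s)/(6.138e-26 kg·m/s) = 1.079e-08 m = 10.795 nm

Note: The de Broglie wavelength is comparable to the localization size, as expected from wave-particle duality.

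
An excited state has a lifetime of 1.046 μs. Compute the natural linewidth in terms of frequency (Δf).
76.078 kHz

Using the energy-time uncertainty principle and E = hf:
ΔEΔt ≥ ℏ/2
hΔf·Δt ≥ ℏ/2

The minimum frequency uncertainty is:
Δf = ℏ/(2hτ) = 1/(4πτ)
Δf = 1/(4π × 1.046e-06 s)
Δf = 7.608e+04 Hz = 76.078 kHz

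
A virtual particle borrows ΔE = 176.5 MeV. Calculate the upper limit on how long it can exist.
1.865 ys

Using the energy-time uncertainty principle:
ΔEΔt ≥ ℏ/2

For a virtual particle borrowing energy ΔE, the maximum lifetime is:
Δt_max = ℏ/(2ΔE)

Converting energy:
ΔE = 176.5 MeV = 2.828e-11 J

Δt_max = (1.055e-34 J·s) / (2 × 2.828e-11 J)
Δt_max = 1.865e-24 s = 1.865 ys

Virtual particles with higher borrowed energy exist for shorter times.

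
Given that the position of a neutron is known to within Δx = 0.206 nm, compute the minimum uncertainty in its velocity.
152.821 m/s

Using the Heisenberg uncertainty principle and Δp = mΔv:
ΔxΔp ≥ ℏ/2
Δx(mΔv) ≥ ℏ/2

The minimum uncertainty in velocity is:
Δv_min = ℏ/(2mΔx)
Δv_min = (1.055e-34 J·s) / (2 × 1.675e-27 kg × 2.060e-10 m)
Δv_min = 1.528e+02 m/s = 152.821 m/s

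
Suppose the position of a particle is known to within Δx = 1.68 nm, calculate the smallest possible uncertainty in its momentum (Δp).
3.139 × 10^-26 kg·m/s

Using the Heisenberg uncertainty principle:
ΔxΔp ≥ ℏ/2

The minimum uncertainty in momentum is:
Δp_min = ℏ/(2Δx)
Δp_min = (1.055e-34 J·s) / (2 × 1.680e-09 m)
Δp_min = 3.139e-26 kg·m/s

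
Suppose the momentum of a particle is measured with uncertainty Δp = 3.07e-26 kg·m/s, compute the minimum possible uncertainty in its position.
1.718 nm

Using the Heisenberg uncertainty principle:
ΔxΔp ≥ ℏ/2

The minimum uncertainty in position is:
Δx_min = ℏ/(2Δp)
Δx_min = (1.055e-34 J·s) / (2 × 3.070e-26 kg·m/s)
Δx_min = 1.718e-09 m = 1.718 nm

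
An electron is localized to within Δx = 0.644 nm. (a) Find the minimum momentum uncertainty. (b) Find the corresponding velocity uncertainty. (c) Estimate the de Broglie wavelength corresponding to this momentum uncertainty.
(a) Δp_min = 8.188 × 10^-26 kg·m/s
(b) Δv_min = 89.882 km/s
(c) λ_dB = 8.093 nm

Step-by-step:

(a) From the uncertainty principle:
Δp_min = ℏ/(2Δx) = (1.055e-34 J·s)/(2 × 6.440e-10 m) = 8.188e-26 kg·m/s

(b) The velocity uncertainty:
Δv = Δp/m = (8.188e-26 kg·m/s)/(9.109e-31 kg) = 8.988e+04 m/s = 89.882 km/s

(c) The de Broglie wavelength for this momentum:
λ = h/p = (6.626e-34 J·s)/(8.188e-26 kg·m/s) = 8.093e-09 m = 8.093 nm

Note: The de Broglie wavelength is comparable to the localization size, as expected from wave-particle duality.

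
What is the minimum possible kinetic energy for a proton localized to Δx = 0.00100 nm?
5.187 eV

Localizing a particle requires giving it sufficient momentum uncertainty:

1. From uncertainty principle: Δp ≥ ℏ/(2Δx)
   Δp_min = (1.055e-34 J·s) / (2 × 1.000e-12 m)
   Δp_min = 5.273e-23 kg·m/s

2. This momentum uncertainty corresponds to kinetic energy:
   KE ≈ (Δp)²/(2m) = (5.273e-23)²/(2 × 1.673e-27 kg)
   KE = 8.311e-19 J = 5.187 eV

Tighter localization requires more energy.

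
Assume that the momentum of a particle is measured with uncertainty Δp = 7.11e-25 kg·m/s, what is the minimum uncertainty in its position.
74.161 pm

Using the Heisenberg uncertainty principle:
ΔxΔp ≥ ℏ/2

The minimum uncertainty in position is:
Δx_min = ℏ/(2Δp)
Δx_min = (1.055e-34 J·s) / (2 × 7.110e-25 kg·m/s)
Δx_min = 7.416e-11 m = 74.161 pm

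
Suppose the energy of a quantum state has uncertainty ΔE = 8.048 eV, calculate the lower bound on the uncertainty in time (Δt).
40.893 as

Using the energy-time uncertainty principle:
ΔEΔt ≥ ℏ/2

The minimum uncertainty in time is:
Δt_min = ℏ/(2ΔE)
Δt_min = (1.055e-34 J·s) / (2 × 1.289e-18 J)
Δt_min = 4.089e-17 s = 40.893 as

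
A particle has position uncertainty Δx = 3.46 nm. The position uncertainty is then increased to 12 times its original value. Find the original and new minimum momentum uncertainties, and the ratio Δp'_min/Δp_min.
Original Δp_min = 1.524 × 10^-26 kg·m/s; new Δp'_min = 1.270 × 10^-27 kg·m/s; ratio Δp'_min/Δp_min = 1/12.

From the uncertainty principle ΔxΔp ≥ ℏ/2, the minimum momentum uncertainty is Δp_min = ℏ/(2Δx).

Original (Δx = 3.46 nm = 3.460e-09 m):
Δp_min = (1.055e-34 J·s)/(2 × 3.460e-09 m) = 1.524e-26 kg·m/s

When Δx → 12Δx:
Δp'_min = ℏ/(2 × 12Δx) = (1/12) × ℏ/(2Δx) = (1/12) × Δp_min
Δp'_min = 1/12 × 1.524e-26 kg·m/s = 1.270e-27 kg·m/s

Since Δp_min ∝ 1/Δx, when Δx is increased to 12 times its original value, Δp_min decreases to 1/12 of its original value.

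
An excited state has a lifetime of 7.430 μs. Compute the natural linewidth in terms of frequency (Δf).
10.710 kHz

Using the energy-time uncertainty principle and E = hf:
ΔEΔt ≥ ℏ/2
hΔf·Δt ≥ ℏ/2

The minimum frequency uncertainty is:
Δf = ℏ/(2hτ) = 1/(4πτ)
Δf = 1/(4π × 7.430e-06 s)
Δf = 1.071e+04 Hz = 10.710 kHz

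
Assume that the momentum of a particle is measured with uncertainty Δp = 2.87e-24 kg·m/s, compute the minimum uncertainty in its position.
18.372 pm

Using the Heisenberg uncertainty principle:
ΔxΔp ≥ ℏ/2

The minimum uncertainty in position is:
Δx_min = ℏ/(2Δp)
Δx_min = (1.055e-34 J·s) / (2 × 2.870e-24 kg·m/s)
Δx_min = 1.837e-11 m = 18.372 pm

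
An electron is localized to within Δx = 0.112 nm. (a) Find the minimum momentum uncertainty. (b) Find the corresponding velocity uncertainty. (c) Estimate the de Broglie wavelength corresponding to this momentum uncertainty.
(a) Δp_min = 4.708 × 10^-25 kg·m/s
(b) Δv_min = 516.820 km/s
(c) λ_dB = 1.407 nm

Step-by-step:

(a) From the uncertainty principle:
Δp_min = ℏ/(2Δx) = (1.055e-34 J·s)/(2 × 1.120e-10 m) = 4.708e-25 kg·m/s

(b) The velocity uncertainty:
Δv = Δp/m = (4.708e-25 kg·m/s)/(9.109e-31 kg) = 5.168e+05 m/s = 516.820 km/s

(c) The de Broglie wavelength for this momentum:
λ = h/p = (6.626e-34 J·s)/(4.708e-25 kg·m/s) = 1.407e-09 m = 1.407 nm

Note: The de Broglie wavelength is comparable to the localization size, as expected from wave-particle duality.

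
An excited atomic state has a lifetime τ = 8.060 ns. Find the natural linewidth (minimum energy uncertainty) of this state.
40.832 neV

Using the energy-time uncertainty principle:
ΔEΔt ≥ ℏ/2

The lifetime τ represents the time uncertainty Δt.
The natural linewidth (minimum energy uncertainty) is:

ΔE = ℏ/(2τ)
ΔE = (1.055e-34 J·s) / (2 × 8.060e-09 s)
ΔE = 6.542e-27 J = 40.832 neV

This natural linewidth limits the precision of spectroscopic measurements.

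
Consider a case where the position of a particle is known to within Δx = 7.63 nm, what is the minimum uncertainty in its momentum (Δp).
6.911 × 10^-27 kg·m/s

Using the Heisenberg uncertainty principle:
ΔxΔp ≥ ℏ/2

The minimum uncertainty in momentum is:
Δp_min = ℏ/(2Δx)
Δp_min = (1.055e-34 J·s) / (2 × 7.630e-09 m)
Δp_min = 6.911e-27 kg·m/s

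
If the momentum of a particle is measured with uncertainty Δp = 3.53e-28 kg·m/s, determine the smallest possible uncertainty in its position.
149.373 nm

Using the Heisenberg uncertainty principle:
ΔxΔp ≥ ℏ/2

The minimum uncertainty in position is:
Δx_min = ℏ/(2Δp)
Δx_min = (1.055e-34 J·s) / (2 × 3.530e-28 kg·m/s)
Δx_min = 1.494e-07 m = 149.373 nm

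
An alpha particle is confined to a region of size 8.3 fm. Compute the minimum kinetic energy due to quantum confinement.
18.955 keV

Using the uncertainty principle:

1. Position uncertainty: Δx ≈ 8.300e-15 m
2. Minimum momentum uncertainty: Δp = ℏ/(2Δx) = 6.353e-21 kg·m/s
3. Minimum kinetic energy:
   KE = (Δp)²/(2m) = (6.353e-21)²/(2 × 6.645e-27 kg)
   KE = 3.037e-15 J = 18.955 keV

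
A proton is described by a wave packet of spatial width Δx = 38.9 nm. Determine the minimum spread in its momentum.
1.355 × 10^-27 kg·m/s

For a wave packet, the spatial width Δx and momentum spread Δp are related by the uncertainty principle:
ΔxΔp ≥ ℏ/2

The minimum momentum spread is:
Δp_min = ℏ/(2Δx)
Δp_min = (1.055e-34 J·s) / (2 × 3.890e-08 m)
Δp_min = 1.355e-27 kg·m/s

A wave packet cannot have both a well-defined position and well-defined momentum.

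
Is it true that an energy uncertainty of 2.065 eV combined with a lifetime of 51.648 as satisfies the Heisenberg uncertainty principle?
No, it violates the uncertainty relation.

Calculate the product ΔEΔt:
ΔE = 2.065 eV = 3.308e-19 J
ΔEΔt = (3.308e-19 J) × (5.165e-17 s)
ΔEΔt = 1.709e-35 J·s

Compare to the minimum allowed value ℏ/2:
ℏ/2 = 5.273e-35 J·s

Since ΔEΔt = 1.709e-35 J·s < 5.273e-35 J·s = ℏ/2,
this violates the uncertainty relation.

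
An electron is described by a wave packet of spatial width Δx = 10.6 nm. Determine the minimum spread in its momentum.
4.974 × 10^-27 kg·m/s

For a wave packet, the spatial width Δx and momentum spread Δp are related by the uncertainty principle:
ΔxΔp ≥ ℏ/2

The minimum momentum spread is:
Δp_min = ℏ/(2Δx)
Δp_min = (1.055e-34 J·s) / (2 × 1.060e-08 m)
Δp_min = 4.974e-27 kg·m/s

A wave packet cannot have both a well-defined position and well-defined momentum.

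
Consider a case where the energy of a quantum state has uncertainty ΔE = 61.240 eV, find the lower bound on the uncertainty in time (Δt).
5.374 as

Using the energy-time uncertainty principle:
ΔEΔt ≥ ℏ/2

The minimum uncertainty in time is:
Δt_min = ℏ/(2ΔE)
Δt_min = (1.055e-34 J·s) / (2 × 9.812e-18 J)
Δt_min = 5.374e-18 s = 5.374 as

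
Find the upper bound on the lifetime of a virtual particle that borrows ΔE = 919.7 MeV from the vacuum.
3.578 × 10^-25 s

Using the energy-time uncertainty principle:
ΔEΔt ≥ ℏ/2

For a virtual particle borrowing energy ΔE, the maximum lifetime is:
Δt_max = ℏ/(2ΔE)

Converting energy:
ΔE = 919.7 MeV = 1.474e-10 J

Δt_max = (1.055e-34 J·s) / (2 × 1.474e-10 J)
Δt_max = 3.578e-25 s = 3.578 × 10^-25 s

Virtual particles with higher borrowed energy exist for shorter times.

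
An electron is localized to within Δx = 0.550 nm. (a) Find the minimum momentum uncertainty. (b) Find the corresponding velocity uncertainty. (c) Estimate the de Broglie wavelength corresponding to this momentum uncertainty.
(a) Δp_min = 9.587 × 10^-26 kg·m/s
(b) Δv_min = 105.243 km/s
(c) λ_dB = 6.912 nm

Step-by-step:

(a) From the uncertainty principle:
Δp_min = ℏ/(2Δx) = (1.055e-34 J·s)/(2 × 5.500e-10 m) = 9.587e-26 kg·m/s

(b) The velocity uncertainty:
Δv = Δp/m = (9.587e-26 kg·m/s)/(9.109e-31 kg) = 1.052e+05 m/s = 105.243 km/s

(c) The de Broglie wavelength for this momentum:
λ = h/p = (6.626e-34 J·s)/(9.587e-26 kg·m/s) = 6.912e-09 m = 6.912 nm

Note: The de Broglie wavelength is comparable to the localization size, as expected from wave-particle duality.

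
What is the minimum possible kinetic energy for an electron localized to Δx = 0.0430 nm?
5.151 eV

Localizing a particle requires giving it sufficient momentum uncertainty:

1. From uncertainty principle: Δp ≥ ℏ/(2Δx)
   Δp_min = (1.055e-34 J·s) / (2 × 4.300e-11 m)
   Δp_min = 1.226e-24 kg·m/s

2. This momentum uncertainty corresponds to kinetic energy:
   KE ≈ (Δp)²/(2m) = (1.226e-24)²/(2 × 9.109e-31 kg)
   KE = 8.253e-19 J = 5.151 eV

Tighter localization requires more energy.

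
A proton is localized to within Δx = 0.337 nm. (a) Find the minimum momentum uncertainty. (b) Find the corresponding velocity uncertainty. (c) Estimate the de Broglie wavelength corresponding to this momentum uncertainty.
(a) Δp_min = 1.565 × 10^-25 kg·m/s
(b) Δv_min = 93.545 m/s
(c) λ_dB = 4.235 nm

Step-by-step:

(a) From the uncertainty principle:
Δp_min = ℏ/(2Δx) = (1.055e-34 J·s)/(2 × 3.370e-10 m) = 1.565e-25 kg·m/s

(b) The velocity uncertainty:
Δv = Δp/m = (1.565e-25 kg·m/s)/(1.673e-27 kg) = 9.354e+01 m/s = 93.545 m/s

(c) The de Broglie wavelength for this momentum:
λ = h/p = (6.626e-34 J·s)/(1.565e-25 kg·m/s) = 4.235e-09 m = 4.235 nm

Note: The de Broglie wavelength is comparable to the localization size, as expected from wave-particle duality.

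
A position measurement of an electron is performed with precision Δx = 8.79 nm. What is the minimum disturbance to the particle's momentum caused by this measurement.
5.999 × 10^-27 kg·m/s

The uncertainty principle implies that measuring position disturbs momentum:
ΔxΔp ≥ ℏ/2

When we measure position with precision Δx, we necessarily introduce a momentum uncertainty:
Δp ≥ ℏ/(2Δx)
Δp_min = (1.055e-34 J·s) / (2 × 8.790e-09 m)
Δp_min = 5.999e-27 kg·m/s

The more precisely we measure position, the greater the momentum disturbance.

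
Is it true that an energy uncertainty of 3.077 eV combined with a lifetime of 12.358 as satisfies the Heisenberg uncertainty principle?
No, it violates the uncertainty relation.

Calculate the product ΔEΔt:
ΔE = 3.077 eV = 4.930e-19 J
ΔEΔt = (4.930e-19 J) × (1.236e-17 s)
ΔEΔt = 6.092e-36 J·s

Compare to the minimum allowed value ℏ/2:
ℏ/2 = 5.273e-35 J·s

Since ΔEΔt = 6.092e-36 J·s < 5.273e-35 J·s = ℏ/2,
this violates the uncertainty relation.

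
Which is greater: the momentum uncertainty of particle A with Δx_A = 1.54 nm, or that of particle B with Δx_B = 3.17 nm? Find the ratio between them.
Particle A has the larger minimum momentum uncertainty, by a factor of 2.06.

For each particle, the minimum momentum uncertainty is Δp_min = ℏ/(2Δx):

Particle A: Δp_A = ℏ/(2×1.540e-09 m) = 3.424e-26 kg·m/s
Particle B: Δp_B = ℏ/(2×3.170e-09 m) = 1.663e-26 kg·m/s

Ratio: Δp_A/Δp_B = 2.06

Since Δp_min ∝ 1/Δx, the particle with smaller position uncertainty (A) has larger momentum uncertainty.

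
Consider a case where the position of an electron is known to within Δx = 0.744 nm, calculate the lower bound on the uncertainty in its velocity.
77.801 km/s

Using the Heisenberg uncertainty principle and Δp = mΔv:
ΔxΔp ≥ ℏ/2
Δx(mΔv) ≥ ℏ/2

The minimum uncertainty in velocity is:
Δv_min = ℏ/(2mΔx)
Δv_min = (1.055e-34 J·s) / (2 × 9.109e-31 kg × 7.440e-10 m)
Δv_min = 7.780e+04 m/s = 77.801 km/s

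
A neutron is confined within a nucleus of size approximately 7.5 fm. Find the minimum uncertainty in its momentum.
7.030 × 10^-21 kg·m/s

Using the Heisenberg uncertainty principle:
ΔxΔp ≥ ℏ/2

With Δx ≈ L = 7.500e-15 m (the confinement size):
Δp_min = ℏ/(2Δx)
Δp_min = (1.055e-34 J·s) / (2 × 7.500e-15 m)
Δp_min = 7.030e-21 kg·m/s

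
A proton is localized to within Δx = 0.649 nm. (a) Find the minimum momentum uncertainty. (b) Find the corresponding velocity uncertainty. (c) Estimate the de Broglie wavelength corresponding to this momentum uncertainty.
(a) Δp_min = 8.125 × 10^-26 kg·m/s
(b) Δv_min = 48.574 m/s
(c) λ_dB = 8.156 nm

Step-by-step:

(a) From the uncertainty principle:
Δp_min = ℏ/(2Δx) = (1.055e-34 J·s)/(2 × 6.490e-10 m) = 8.125e-26 kg·m/s

(b) The velocity uncertainty:
Δv = Δp/m = (8.125e-26 kg·m/s)/(1.673e-27 kg) = 4.857e+01 m/s = 48.574 m/s

(c) The de Broglie wavelength for this momentum:
λ = h/p = (6.626e-34 J·s)/(8.125e-26 kg·m/s) = 8.156e-09 m = 8.156 nm

Note: The de Broglie wavelength is comparable to the localization size, as expected from wave-particle duality.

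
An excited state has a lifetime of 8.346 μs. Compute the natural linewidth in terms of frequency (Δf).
9.535 kHz

Using the energy-time uncertainty principle and E = hf:
ΔEΔt ≥ ℏ/2
hΔf·Δt ≥ ℏ/2

The minimum frequency uncertainty is:
Δf = ℏ/(2hτ) = 1/(4πτ)
Δf = 1/(4π × 8.346e-06 s)
Δf = 9.535e+03 Hz = 9.535 kHz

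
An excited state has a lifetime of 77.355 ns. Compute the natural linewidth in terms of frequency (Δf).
1.029 MHz

Using the energy-time uncertainty principle and E = hf:
ΔEΔt ≥ ℏ/2
hΔf·Δt ≥ ℏ/2

The minimum frequency uncertainty is:
Δf = ℏ/(2hτ) = 1/(4πτ)
Δf = 1/(4π × 7.736e-08 s)
Δf = 1.029e+06 Hz = 1.029 MHz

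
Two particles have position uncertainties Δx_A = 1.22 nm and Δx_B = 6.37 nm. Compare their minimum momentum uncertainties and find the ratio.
Particle A has the larger minimum momentum uncertainty, by a factor of 5.22.

For each particle, the minimum momentum uncertainty is Δp_min = ℏ/(2Δx):

Particle A: Δp_A = ℏ/(2×1.220e-09 m) = 4.322e-26 kg·m/s
Particle B: Δp_B = ℏ/(2×6.370e-09 m) = 8.278e-27 kg·m/s

Ratio: Δp_A/Δp_B = 5.22

Since Δp_min ∝ 1/Δx, the particle with smaller position uncertainty (A) has larger momentum uncertainty.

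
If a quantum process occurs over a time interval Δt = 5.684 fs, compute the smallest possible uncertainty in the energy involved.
57.900 meV

Using the energy-time uncertainty principle:
ΔEΔt ≥ ℏ/2

The minimum uncertainty in energy is:
ΔE_min = ℏ/(2Δt)
ΔE_min = (1.055e-34 J·s) / (2 × 5.684e-15 s)
ΔE_min = 9.277e-21 J = 57.900 meV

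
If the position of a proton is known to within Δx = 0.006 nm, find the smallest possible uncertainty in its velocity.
5.254 km/s

Using the Heisenberg uncertainty principle and Δp = mΔv:
ΔxΔp ≥ ℏ/2
Δx(mΔv) ≥ ℏ/2

The minimum uncertainty in velocity is:
Δv_min = ℏ/(2mΔx)
Δv_min = (1.055e-34 J·s) / (2 × 1.673e-27 kg × 6.000e-12 m)
Δv_min = 5.254e+03 m/s = 5.254 km/s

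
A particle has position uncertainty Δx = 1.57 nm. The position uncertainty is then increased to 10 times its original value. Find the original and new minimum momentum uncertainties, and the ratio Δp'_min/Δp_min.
Original Δp_min = 3.359 × 10^-26 kg·m/s; new Δp'_min = 3.359 × 10^-27 kg·m/s; ratio Δp'_min/Δp_min = 1/10.

From the uncertainty principle ΔxΔp ≥ ℏ/2, the minimum momentum uncertainty is Δp_min = ℏ/(2Δx).

Original (Δx = 1.57 nm = 1.570e-09 m):
Δp_min = (1.055e-34 J·s)/(2 × 1.570e-09 m) = 3.359e-26 kg·m/s

When Δx → 10Δx:
Δp'_min = ℏ/(2 × 10Δx) = (1/10) × ℏ/(2Δx) = (1/10) × Δp_min
Δp'_min = 1/10 × 3.359e-26 kg·m/s = 3.359e-27 kg·m/s

Since Δp_min ∝ 1/Δx, when Δx is increased to 10 times its original value, Δp_min decreases to 1/10 of its original value.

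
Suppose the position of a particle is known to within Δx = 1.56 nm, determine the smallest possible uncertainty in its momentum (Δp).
3.380 × 10^-26 kg·m/s

Using the Heisenberg uncertainty principle:
ΔxΔp ≥ ℏ/2

The minimum uncertainty in momentum is:
Δp_min = ℏ/(2Δx)
Δp_min = (1.055e-34 J·s) / (2 × 1.560e-09 m)
Δp_min = 3.380e-26 kg·m/s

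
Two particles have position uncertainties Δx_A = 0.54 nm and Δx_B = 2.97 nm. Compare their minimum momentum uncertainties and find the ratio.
Particle A has the larger minimum momentum uncertainty, by a factor of 5.50.

For each particle, the minimum momentum uncertainty is Δp_min = ℏ/(2Δx):

Particle A: Δp_A = ℏ/(2×5.400e-10 m) = 9.765e-26 kg·m/s
Particle B: Δp_B = ℏ/(2×2.970e-09 m) = 1.775e-26 kg·m/s

Ratio: Δp_A/Δp_B = 5.50

Since Δp_min ∝ 1/Δx, the particle with smaller position uncertainty (A) has larger momentum uncertainty.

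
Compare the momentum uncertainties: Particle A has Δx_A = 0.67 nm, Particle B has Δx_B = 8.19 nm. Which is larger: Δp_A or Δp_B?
Particle A has the larger minimum momentum uncertainty, by a factor of 12.22.

For each particle, the minimum momentum uncertainty is Δp_min = ℏ/(2Δx):

Particle A: Δp_A = ℏ/(2×6.700e-10 m) = 7.870e-26 kg·m/s
Particle B: Δp_B = ℏ/(2×8.190e-09 m) = 6.438e-27 kg·m/s

Ratio: Δp_A/Δp_B = 12.22

Since Δp_min ∝ 1/Δx, the particle with smaller position uncertainty (A) has larger momentum uncertainty.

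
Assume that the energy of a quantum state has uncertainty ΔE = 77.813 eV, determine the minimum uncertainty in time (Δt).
4.229 as

Using the energy-time uncertainty principle:
ΔEΔt ≥ ℏ/2

The minimum uncertainty in time is:
Δt_min = ℏ/(2ΔE)
Δt_min = (1.055e-34 J·s) / (2 × 1.247e-17 J)
Δt_min = 4.229e-18 s = 4.229 as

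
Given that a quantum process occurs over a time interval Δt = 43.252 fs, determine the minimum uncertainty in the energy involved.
7.609 meV

Using the energy-time uncertainty principle:
ΔEΔt ≥ ℏ/2

The minimum uncertainty in energy is:
ΔE_min = ℏ/(2Δt)
ΔE_min = (1.055e-34 J·s) / (2 × 4.325e-14 s)
ΔE_min = 1.219e-21 J = 7.609 meV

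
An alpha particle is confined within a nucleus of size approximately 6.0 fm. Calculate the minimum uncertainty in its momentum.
8.788 × 10^-21 kg·m/s

Using the Heisenberg uncertainty principle:
ΔxΔp ≥ ℏ/2

With Δx ≈ L = 6.000e-15 m (the confinement size):
Δp_min = ℏ/(2Δx)
Δp_min = (1.055e-34 J·s) / (2 × 6.000e-15 m)
Δp_min = 8.788e-21 kg·m/s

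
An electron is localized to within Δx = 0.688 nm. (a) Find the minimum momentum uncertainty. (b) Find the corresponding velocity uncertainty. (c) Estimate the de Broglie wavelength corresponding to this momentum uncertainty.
(a) Δp_min = 7.664 × 10^-26 kg·m/s
(b) Δv_min = 84.133 km/s
(c) λ_dB = 8.646 nm

Step-by-step:

(a) From the uncertainty principle:
Δp_min = ℏ/(2Δx) = (1.055e-34 J·s)/(2 × 6.880e-10 m) = 7.664e-26 kg·m/s

(b) The velocity uncertainty:
Δv = Δp/m = (7.664e-26 kg·m/s)/(9.109e-31 kg) = 8.413e+04 m/s = 84.133 km/s

(c) The de Broglie wavelength for this momentum:
λ = h/p = (6.626e-34 J·s)/(7.664e-26 kg·m/s) = 8.646e-09 m = 8.646 nm

Note: The de Broglie wavelength is comparable to the localization size, as expected from wave-particle duality.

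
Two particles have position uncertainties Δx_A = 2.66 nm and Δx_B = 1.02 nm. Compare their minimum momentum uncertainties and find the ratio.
Particle B has the larger minimum momentum uncertainty, by a factor of 2.61.

For each particle, the minimum momentum uncertainty is Δp_min = ℏ/(2Δx):

Particle A: Δp_A = ℏ/(2×2.660e-09 m) = 1.982e-26 kg·m/s
Particle B: Δp_B = ℏ/(2×1.020e-09 m) = 5.169e-26 kg·m/s

Ratio: Δp_B/Δp_A = 2.61

Since Δp_min ∝ 1/Δx, the particle with smaller position uncertainty (B) has larger momentum uncertainty.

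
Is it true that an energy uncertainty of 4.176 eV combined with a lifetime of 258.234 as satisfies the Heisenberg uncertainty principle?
Yes, it satisfies the uncertainty relation.

Calculate the product ΔEΔt:
ΔE = 4.176 eV = 6.691e-19 J
ΔEΔt = (6.691e-19 J) × (2.582e-16 s)
ΔEΔt = 1.728e-34 J·s

Compare to the minimum allowed value ℏ/2:
ℏ/2 = 5.273e-35 J·s

Since ΔEΔt = 1.728e-34 J·s ≥ 5.273e-35 J·s = ℏ/2,
this satisfies the uncertainty relation.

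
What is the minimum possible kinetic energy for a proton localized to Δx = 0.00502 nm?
205.848 meV

Localizing a particle requires giving it sufficient momentum uncertainty:

1. From uncertainty principle: Δp ≥ ℏ/(2Δx)
   Δp_min = (1.055e-34 J·s) / (2 × 5.020e-12 m)
   Δp_min = 1.050e-23 kg·m/s

2. This momentum uncertainty corresponds to kinetic energy:
   KE ≈ (Δp)²/(2m) = (1.050e-23)²/(2 × 1.673e-27 kg)
   KE = 3.298e-20 J = 205.848 meV

Tighter localization requires more energy.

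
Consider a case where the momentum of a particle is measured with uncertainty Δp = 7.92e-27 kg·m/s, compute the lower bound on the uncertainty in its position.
6.658 nm

Using the Heisenberg uncertainty principle:
ΔxΔp ≥ ℏ/2

The minimum uncertainty in position is:
Δx_min = ℏ/(2Δp)
Δx_min = (1.055e-34 J·s) / (2 × 7.920e-27 kg·m/s)
Δx_min = 6.658e-09 m = 6.658 nm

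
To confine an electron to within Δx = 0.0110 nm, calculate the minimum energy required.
78.719 eV

Localizing a particle requires giving it sufficient momentum uncertainty:

1. From uncertainty principle: Δp ≥ ℏ/(2Δx)
   Δp_min = (1.055e-34 J·s) / (2 × 1.100e-11 m)
   Δp_min = 4.794e-24 kg·m/s

2. This momentum uncertainty corresponds to kinetic energy:
   KE ≈ (Δp)²/(2m) = (4.794e-24)²/(2 × 9.109e-31 kg)
   KE = 1.261e-17 J = 78.719 eV

Tighter localization requires more energy.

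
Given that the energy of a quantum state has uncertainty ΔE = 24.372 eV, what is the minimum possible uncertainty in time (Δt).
13.503 as

Using the energy-time uncertainty principle:
ΔEΔt ≥ ℏ/2

The minimum uncertainty in time is:
Δt_min = ℏ/(2ΔE)
Δt_min = (1.055e-34 J·s) / (2 × 3.905e-18 J)
Δt_min = 1.350e-17 s = 13.503 as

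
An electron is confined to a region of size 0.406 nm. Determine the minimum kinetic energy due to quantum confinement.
57.784 meV

Using the uncertainty principle:

1. Position uncertainty: Δx ≈ 4.060e-10 m
2. Minimum momentum uncertainty: Δp = ℏ/(2Δx) = 1.299e-25 kg·m/s
3. Minimum kinetic energy:
   KE = (Δp)²/(2m) = (1.299e-25)²/(2 × 9.109e-31 kg)
   KE = 9.258e-21 J = 57.784 meV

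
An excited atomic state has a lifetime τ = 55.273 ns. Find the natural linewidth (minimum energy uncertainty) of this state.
5.954 neV

Using the energy-time uncertainty principle:
ΔEΔt ≥ ℏ/2

The lifetime τ represents the time uncertainty Δt.
The natural linewidth (minimum energy uncertainty) is:

ΔE = ℏ/(2τ)
ΔE = (1.055e-34 J·s) / (2 × 5.527e-08 s)
ΔE = 9.540e-28 J = 5.954 neV

This natural linewidth limits the precision of spectroscopic measurements.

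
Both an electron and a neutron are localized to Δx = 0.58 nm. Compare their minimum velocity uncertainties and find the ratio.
The electron has the larger minimum velocity uncertainty, by a ratio of 1838.7.

For both particles, Δp_min = ℏ/(2Δx) = 9.091e-26 kg·m/s (same for both).

The velocity uncertainty is Δv = Δp/m:
- electron: Δv = 9.091e-26 / 9.109e-31 = 9.980e+04 m/s = 99.800 km/s
- neutron: Δv = 9.091e-26 / 1.675e-27 = 5.428e+01 m/s = 54.278 m/s

Ratio: 9.980e+04 / 5.428e+01 = 1838.7

The lighter particle has larger velocity uncertainty because Δv ∝ 1/m.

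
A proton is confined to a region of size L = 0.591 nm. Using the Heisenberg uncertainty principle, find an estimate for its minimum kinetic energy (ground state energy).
14.852 μeV

Using the uncertainty principle to estimate ground state energy:

1. The position uncertainty is approximately the confinement size:
   Δx ≈ L = 5.910e-10 m

2. From ΔxΔp ≥ ℏ/2, the minimum momentum uncertainty is:
   Δp ≈ ℏ/(2L) = 8.922e-26 kg·m/s

3. The kinetic energy is approximately:
   KE ≈ (Δp)²/(2m) = (8.922e-26)²/(2 × 1.673e-27 kg)
   KE ≈ 2.380e-24 J = 14.852 μeV

This is an order-of-magnitude estimate of the ground state energy.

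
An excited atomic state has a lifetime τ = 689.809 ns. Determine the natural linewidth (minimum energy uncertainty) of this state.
477.097 peV

Using the energy-time uncertainty principle:
ΔEΔt ≥ ℏ/2

The lifetime τ represents the time uncertainty Δt.
The natural linewidth (minimum energy uncertainty) is:

ΔE = ℏ/(2τ)
ΔE = (1.055e-34 J·s) / (2 × 6.898e-07 s)
ΔE = 7.644e-29 J = 477.097 peV

This natural linewidth limits the precision of spectroscopic measurements.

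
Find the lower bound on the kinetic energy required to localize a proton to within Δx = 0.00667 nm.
116.601 meV

Localizing a particle requires giving it sufficient momentum uncertainty:

1. From uncertainty principle: Δp ≥ ℏ/(2Δx)
   Δp_min = (1.055e-34 J·s) / (2 × 6.670e-12 m)
   Δp_min = 7.905e-24 kg·m/s

2. This momentum uncertainty corresponds to kinetic energy:
   KE ≈ (Δp)²/(2m) = (7.905e-24)²/(2 × 1.673e-27 kg)
   KE = 1.868e-20 J = 116.601 meV

Tighter localization requires more energy.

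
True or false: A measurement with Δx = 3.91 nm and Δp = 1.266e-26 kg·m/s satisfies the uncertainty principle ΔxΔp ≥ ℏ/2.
No, it violates the uncertainty principle (impossible measurement).

Calculate the product ΔxΔp:
ΔxΔp = (3.910e-09 m) × (1.266e-26 kg·m/s)
ΔxΔp = 4.950e-35 J·s

Compare to the minimum allowed value ℏ/2:
ℏ/2 = 5.273e-35 J·s

Since ΔxΔp = 4.950e-35 J·s < 5.273e-35 J·s = ℏ/2,
the measurement violates the uncertainty principle.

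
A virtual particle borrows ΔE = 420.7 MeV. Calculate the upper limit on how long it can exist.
7.823 × 10^-25 s

Using the energy-time uncertainty principle:
ΔEΔt ≥ ℏ/2

For a virtual particle borrowing energy ΔE, the maximum lifetime is:
Δt_max = ℏ/(2ΔE)

Converting energy:
ΔE = 420.7 MeV = 6.740e-11 J

Δt_max = (1.055e-34 J·s) / (2 × 6.740e-11 J)
Δt_max = 7.823e-25 s = 7.823 × 10^-25 s

Virtual particles with higher borrowed energy exist for shorter times.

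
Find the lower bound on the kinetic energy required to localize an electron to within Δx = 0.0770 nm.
1.607 eV

Localizing a particle requires giving it sufficient momentum uncertainty:

1. From uncertainty principle: Δp ≥ ℏ/(2Δx)
   Δp_min = (1.055e-34 J·s) / (2 × 7.700e-11 m)
   Δp_min = 6.848e-25 kg·m/s

2. This momentum uncertainty corresponds to kinetic energy:
   KE ≈ (Δp)²/(2m) = (6.848e-25)²/(2 × 9.109e-31 kg)
   KE = 2.574e-19 J = 1.607 eV

Tighter localization requires more energy.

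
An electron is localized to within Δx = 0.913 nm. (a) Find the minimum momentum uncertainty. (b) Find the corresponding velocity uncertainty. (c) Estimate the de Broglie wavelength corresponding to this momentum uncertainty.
(a) Δp_min = 5.775 × 10^-26 kg·m/s
(b) Δv_min = 63.400 km/s
(c) λ_dB = 11.473 nm

Step-by-step:

(a) From the uncertainty principle:
Δp_min = ℏ/(2Δx) = (1.055e-34 J·s)/(2 × 9.130e-10 m) = 5.775e-26 kg·m/s

(b) The velocity uncertainty:
Δv = Δp/m = (5.775e-26 kg·m/s)/(9.109e-31 kg) = 6.340e+04 m/s = 63.400 km/s

(c) The de Broglie wavelength for this momentum:
λ = h/p = (6.626e-34 J·s)/(5.775e-26 kg·m/s) = 1.147e-08 m = 11.473 nm

Note: The de Broglie wavelength is comparable to the localization size, as expected from wave-particle duality.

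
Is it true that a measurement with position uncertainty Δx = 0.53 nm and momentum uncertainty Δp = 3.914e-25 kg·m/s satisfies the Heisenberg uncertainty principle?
Yes, it satisfies the uncertainty principle.

Calculate the product ΔxΔp:
ΔxΔp = (5.300e-10 m) × (3.914e-25 kg·m/s)
ΔxΔp = 2.074e-34 J·s

Compare to the minimum allowed value ℏ/2:
ℏ/2 = 5.273e-35 J·s

Since ΔxΔp = 2.074e-34 J·s ≥ 5.273e-35 J·s = ℏ/2,
the measurement satisfies the uncertainty principle.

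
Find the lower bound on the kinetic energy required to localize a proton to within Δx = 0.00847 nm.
72.308 meV

Localizing a particle requires giving it sufficient momentum uncertainty:

1. From uncertainty principle: Δp ≥ ℏ/(2Δx)
   Δp_min = (1.055e-34 J·s) / (2 × 8.470e-12 m)
   Δp_min = 6.225e-24 kg·m/s

2. This momentum uncertainty corresponds to kinetic energy:
   KE ≈ (Δp)²/(2m) = (6.225e-24)²/(2 × 1.673e-27 kg)
   KE = 1.159e-20 J = 72.308 meV

Tighter localization requires more energy.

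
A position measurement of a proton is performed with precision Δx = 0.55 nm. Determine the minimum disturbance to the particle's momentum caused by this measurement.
9.587 × 10^-26 kg·m/s

The uncertainty principle implies that measuring position disturbs momentum:
ΔxΔp ≥ ℏ/2

When we measure position with precision Δx, we necessarily introduce a momentum uncertainty:
Δp ≥ ℏ/(2Δx)
Δp_min = (1.055e-34 J·s) / (2 × 5.500e-10 m)
Δp_min = 9.587e-26 kg·m/s

The more precisely we measure position, the greater the momentum disturbance.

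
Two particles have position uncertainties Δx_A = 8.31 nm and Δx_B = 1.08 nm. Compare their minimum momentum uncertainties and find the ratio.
Particle B has the larger minimum momentum uncertainty, by a factor of 7.69.

For each particle, the minimum momentum uncertainty is Δp_min = ℏ/(2Δx):

Particle A: Δp_A = ℏ/(2×8.310e-09 m) = 6.345e-27 kg·m/s
Particle B: Δp_B = ℏ/(2×1.080e-09 m) = 4.882e-26 kg·m/s

Ratio: Δp_B/Δp_A = 7.69

Since Δp_min ∝ 1/Δx, the particle with smaller position uncertainty (B) has larger momentum uncertainty.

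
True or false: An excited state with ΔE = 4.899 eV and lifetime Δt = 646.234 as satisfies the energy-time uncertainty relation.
Yes, it satisfies the uncertainty relation.

Calculate the product ΔEΔt:
ΔE = 4.899 eV = 7.849e-19 J
ΔEΔt = (7.849e-19 J) × (6.462e-16 s)
ΔEΔt = 5.072e-34 J·s

Compare to the minimum allowed value ℏ/2:
ℏ/2 = 5.273e-35 J·s

Since ΔEΔt = 5.072e-34 J·s ≥ 5.273e-35 J·s = ℏ/2,
this satisfies the uncertainty relation.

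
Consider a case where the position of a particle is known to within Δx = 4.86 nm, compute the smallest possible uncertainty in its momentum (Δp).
1.085 × 10^-26 kg·m/s

Using the Heisenberg uncertainty principle:
ΔxΔp ≥ ℏ/2

The minimum uncertainty in momentum is:
Δp_min = ℏ/(2Δx)
Δp_min = (1.055e-34 J·s) / (2 × 4.860e-09 m)
Δp_min = 1.085e-26 kg·m/s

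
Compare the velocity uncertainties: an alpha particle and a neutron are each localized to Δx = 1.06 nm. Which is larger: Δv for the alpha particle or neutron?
The neutron has the larger minimum velocity uncertainty, by a ratio of 4.0.

For both particles, Δp_min = ℏ/(2Δx) = 4.974e-26 kg·m/s (same for both).

The velocity uncertainty is Δv = Δp/m:
- alpha particle: Δv = 4.974e-26 / 6.645e-27 = 7.486e+00 m/s = 7.486 m/s
- neutron: Δv = 4.974e-26 / 1.675e-27 = 2.970e+01 m/s = 29.699 m/s

Ratio: 2.970e+01 / 7.486e+00 = 4.0

The lighter particle has larger velocity uncertainty because Δv ∝ 1/m.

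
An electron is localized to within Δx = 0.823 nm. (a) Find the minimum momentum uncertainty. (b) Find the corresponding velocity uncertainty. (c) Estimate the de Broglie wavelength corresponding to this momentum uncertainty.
(a) Δp_min = 6.407 × 10^-26 kg·m/s
(b) Δv_min = 70.333 km/s
(c) λ_dB = 10.342 nm

Step-by-step:

(a) From the uncertainty principle:
Δp_min = ℏ/(2Δx) = (1.055e-34 J·s)/(2 × 8.230e-10 m) = 6.407e-26 kg·m/s

(b) The velocity uncertainty:
Δv = Δp/m = (6.407e-26 kg·m/s)/(9.109e-31 kg) = 7.033e+04 m/s = 70.333 km/s

(c) The de Broglie wavelength for this momentum:
λ = h/p = (6.626e-34 J·s)/(6.407e-26 kg·m/s) = 1.034e-08 m = 10.342 nm

Note: The de Broglie wavelength is comparable to the localization size, as expected from wave-particle duality.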